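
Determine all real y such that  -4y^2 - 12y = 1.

Rearrange to standard form: -4y^2 - 12y - 1 = 0.
Discriminant: (-12)^2 - 4*(-4)*(-1) = 128.
Quadratic formula: y = (12 +/- sqrt(128)) / (-8).
So y = -3/2 - sqrt(2) ~= -2.9142 or y = -3/2 + sqrt(2) ~= -0.0858.

y = -2.9142 or y = -0.0858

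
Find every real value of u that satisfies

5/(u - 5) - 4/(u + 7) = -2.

Multiply both sides by (u - 5)(u + 7):
5(u + 7) - 4(u - 5) = -2(u - 5)(u + 7).
Expand and collect terms: -2u^2 - 5u + 15 = 0.
By the quadratic formula, u = (5 +/- sqrt(145)) / -4, so u ~= -4.2604 or u ~= 1.7604.
Neither value makes a denominator zero (u != 5, u != -7), so both are valid.

u = -4.2604 or u = 1.7604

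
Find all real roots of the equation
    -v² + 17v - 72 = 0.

Factor: -1(v - 8)(v - 9) = 0.
So v = 8 or v = 9.

v = 8 or v = 9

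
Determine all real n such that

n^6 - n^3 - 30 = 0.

Let u = n^3. The equation becomes u^2 - u - 30 = 0.
Factor: (u + 5)(u - 6) = 0, so u = -5 or u = 6.
n^3 = -5 gives n = -(5)^(1/3) ~= -1.71.
n^3 = 6 gives n = (6)^(1/3) ~= 1.8171.

n = -1.71 or n = 1.8171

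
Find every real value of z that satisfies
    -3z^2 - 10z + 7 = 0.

Discriminant: (-10)^2 - 4*(-3)*7 = 184.
Quadratic formula: z = (10 +/- sqrt(184)) / (-6).
So z = -sqrt(46)/3 - 5/3 ~= -3.9274 or z = -5/3 + sqrt(46)/3 ~= 0.5941.

z = -3.9274 or z = 0.5941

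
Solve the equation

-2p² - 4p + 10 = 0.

p = -3.4495 or p = 1.4495

Discriminant: (-4)² − 4·(-2)·10 = 96.
Quadratic formula: p = (4 ± √96) / (-4).
So p = -√(6) - 1 ≈ -3.4495 or p = -1 + √(6) ≈ 1.4495.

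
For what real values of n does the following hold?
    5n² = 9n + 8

n = -0.6524 or n = 2.4524

Rearrange to standard form: 5n² - 9n - 8 = 0.
Discriminant: (-9)² − 4·5·(-8) = 241.
Quadratic formula: n = (9 ± √241) / 10.
So n = 9/10 + √(241)/10 ≈ 2.4524 or n = 9/10 - √(241)/10 ≈ -0.6524.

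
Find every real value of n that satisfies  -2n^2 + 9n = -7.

n = -0.6762 or n = 5.1762

Rearrange to standard form: -2n^2 + 9n + 7 = 0.
Discriminant: (9)^2 - 4*(-2)*7 = 137.
Quadratic formula: n = (-9 +/- sqrt(137)) / (-4).
So n = 9/4 - sqrt(137)/4 ~= -0.6762 or n = 9/4 + sqrt(137)/4 ~= 5.1762.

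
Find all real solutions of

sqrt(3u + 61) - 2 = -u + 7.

Isolate the radical: sqrt(3u + 61) = -u + 9.
Square both sides: 3u + 61 = (-u + 9)^2.
Expand and rearrange: u^2 - 21u + 20 = 0.
Solving gives u = 20 or u = 1.
Check each candidate in the original equation:
  u = 20: sqrt(121) = 11, while -u + 9 = -11 — extraneous.
  u = 1: sqrt(64) = 8, while -u + 9 = 8 — valid.

u = 1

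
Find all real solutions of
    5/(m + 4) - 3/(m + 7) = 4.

Multiply both sides by (m + 4)(m + 7):
5(m + 7) - 3(m + 4) = 4(m + 4)(m + 7).
Expand and collect terms: 4m² + 42m + 89 = 0.
By the quadratic formula, m = (-42 ± √340) / 8, so m ≈ -2.9451 or m ≈ -7.5549.
Neither value makes a denominator zero (m ≠ -4, m ≠ -7), so both are valid.

m = -7.5549 or m = -2.9451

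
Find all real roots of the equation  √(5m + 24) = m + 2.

Square both sides: 5m + 24 = (m + 2)².
Expand and rearrange: m² - m - 20 = 0.
Solving gives m = 5 or m = -4.
Check each candidate in the original equation:
  m = 5: √(49) = 7, while m + 2 = 7 — valid.
  m = -4: √(4) = 2, while m + 2 = -2 — extraneous.

m = 5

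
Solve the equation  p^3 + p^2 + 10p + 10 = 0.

Possible rational roots are divisors of 10. Testing p = -1 gives 0, so (p + 1) is a factor.
Divide: p^3 + p^2 + 10p + 10 = (p + 1)(p^2 + 10).
The quadratic p^2 + 10 has discriminant -40 < 0, so no further real roots.

p = -1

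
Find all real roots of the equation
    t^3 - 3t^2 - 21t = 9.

t = -3 or t = -0.4641 or t = 6.4641

Rearrange: t^3 - 3t^2 - 21t - 9 = 0.
Possible rational roots are divisors of -9. Testing t = -3 gives 0, so (t + 3) is a factor.
Divide: t^3 - 3t^2 - 21t - 9 = (t + 3)(t^2 - 6t - 3).
Apply the quadratic formula to t^2 - 6t - 3 = 0: t = (6 +/- sqrt(48))/2, i.e. t ~= 6.4641 or t ~= -0.4641.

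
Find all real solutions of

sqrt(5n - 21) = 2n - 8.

n = 4.25 or n = 5

Square both sides: 5n - 21 = (2n - 8)^2.
Expand and rearrange: 4n^2 - 37n + 85 = 0.
Solving gives n = 5 or n = 4.25.
Check each candidate in the original equation:
  n = 5: sqrt(4) = 2, while 2n - 8 = 2 — valid.
  n = 4.25: sqrt(0.25) = 0.5, while 2n - 8 = 0.5 — valid.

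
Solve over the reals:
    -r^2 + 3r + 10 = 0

r = -2 or r = 5

Factor: -1(r + 2)(r - 5) = 0.
So r = -2 or r = 5.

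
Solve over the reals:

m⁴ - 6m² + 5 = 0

m = -2.2361 or m = -1 or m = 1 or m = 2.2361

Let u = m². The equation becomes u² - 6u + 5 = 0.
Factor: (u - 5)(u - 1) = 0, so u = 5 or u = 1.
m² = 5 gives m = ±√(5) ≈ ±2.2361.
m² = 1 gives m = ±1.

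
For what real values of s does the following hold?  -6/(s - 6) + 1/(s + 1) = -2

s = -1.3551 or s = 8.8551

Multiply both sides by (s - 6)(s + 1):
-6(s + 1) + (s - 6) = -2(s - 6)(s + 1).
Expand and collect terms: -2s² + 15s + 24 = 0.
By the quadratic formula, s = (-15 ± √417) / -4, so s ≈ -1.3551 or s ≈ 8.8551.
Neither value makes a denominator zero (s ≠ 6, s ≠ -1), so both are valid.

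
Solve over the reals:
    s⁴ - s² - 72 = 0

Let u = s². The equation becomes u² - u - 72 = 0.
Factor: (u + 8)(u - 9) = 0, so u = -8 or u = 9.
s² = -8 < 0 has no real solution.
s² = 9 gives s = ±3.

s = -3 or s = 3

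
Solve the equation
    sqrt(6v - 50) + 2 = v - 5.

v = 9 or v = 11

Isolate the radical: sqrt(6v - 50) = v - 7.
Square both sides: 6v - 50 = (v - 7)^2.
Expand and rearrange: v^2 - 20v + 99 = 0.
Solving gives v = 11 or v = 9.
Check each candidate in the original equation:
  v = 11: sqrt(16) = 4, while v - 7 = 4 — valid.
  v = 9: sqrt(4) = 2, while v - 7 = 2 — valid.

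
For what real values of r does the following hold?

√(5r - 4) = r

Square both sides: 5r - 4 = (r)².
Expand and rearrange: r² - 5r + 4 = 0.
Solving gives r = 4 or r = 1.
Check each candidate in the original equation:
  r = 4: √(16) = 4, while r = 4 — valid.
  r = 1: √(1) = 1, while r = 1 — valid.

r = 1 or r = 4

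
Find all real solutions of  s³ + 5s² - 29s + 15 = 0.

Possible rational roots are divisors of 15. Testing s = 3 gives 0, so (s - 3) is a factor.
Divide: s³ + 5s² - 29s + 15 = (s - 3)(s² + 8s - 5).
Apply the quadratic formula to s² + 8s - 5 = 0: s = (-8 ± √84)/2, i.e. s ≈ 0.5826 or s ≈ -8.5826.

s = -8.5826 or s = 0.5826 or s = 3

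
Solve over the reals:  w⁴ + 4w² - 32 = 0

Let u = w². The equation becomes u² + 4u - 32 = 0.
Factor: (u - 4)(u + 8) = 0, so u = 4 or u = -8.
w² = 4 gives w = ±2.
w² = -8 < 0 has no real solution.

w = -2 or w = 2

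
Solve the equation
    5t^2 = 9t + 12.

Rearrange to standard form: 5t^2 - 9t - 12 = 0.
Discriminant: (-9)^2 - 4*5*(-12) = 321.
Quadratic formula: t = (9 +/- sqrt(321)) / 10.
So t = 9/10 + sqrt(321)/10 ~= 2.6916 or t = 9/10 - sqrt(321)/10 ~= -0.8916.

t = -0.8916 or t = 2.6916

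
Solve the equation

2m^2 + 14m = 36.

Bring every term to one side: 2m^2 + 14m - 36 = 0.
Factor: 2(m - 2)(m + 9) = 0.
So m = 2 or m = -9.

m = -9 or m = 2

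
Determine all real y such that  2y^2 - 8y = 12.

y = -1.1623 or y = 5.1623

Rearrange to standard form: 2y^2 - 8y - 12 = 0.
Discriminant: (-8)^2 - 4*2*(-12) = 160.
Quadratic formula: y = (8 +/- sqrt(160)) / 4.
So y = 2 + sqrt(10) ~= 5.1623 or y = 2 - sqrt(10) ~= -1.1623.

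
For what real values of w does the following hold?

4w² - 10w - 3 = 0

w = -0.2707 or w = 2.7707

Discriminant: (-10)² − 4·4·(-3) = 148.
Quadratic formula: w = (10 ± √148) / 8.
So w = 5/4 + √(37)/4 ≈ 2.7707 or w = 5/4 - √(37)/4 ≈ -0.2707.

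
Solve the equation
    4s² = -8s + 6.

s = -2.5811 or s = 0.5811

Rearrange to standard form: 4s² + 8s - 6 = 0.
Discriminant: (8)² − 4·4·(-6) = 160.
Quadratic formula: s = (-8 ± √160) / 8.
So s = -1 + √(10)/2 ≈ 0.5811 or s = -√(10)/2 - 1 ≈ -2.5811.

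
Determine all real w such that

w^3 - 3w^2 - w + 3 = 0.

Possible rational roots are divisors of 3. Testing w = 3 gives 0, so (w - 3) is a factor.
Divide: w^3 - 3w^2 - w + 3 = (w - 3)(w^2 - 1).
Factor the quadratic: w = 1 or w = -1.

w = -1 or w = 1 or w = 3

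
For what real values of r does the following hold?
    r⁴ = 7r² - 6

r = -2.4495 or r = -1 or r = 1 or r = 2.4495

Let u = r². The equation becomes u² - 7u + 6 = 0.
Factor: (u - 6)(u - 1) = 0, so u = 6 or u = 1.
r² = 6 gives r = ±√(6) ≈ ±2.4495.
r² = 1 gives r = ±1.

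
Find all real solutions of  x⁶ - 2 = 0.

Let u = x³. The equation becomes u² - 2 = 0.
By the quadratic formula, u = √(2) or u = -√(2).
x³ = √(2) gives x = ∛(√(2)) ≈ 1.1225.
x³ = -√(2) gives x = -∛(√(2)) ≈ -1.1225.

x = -1.1225 or x = 1.1225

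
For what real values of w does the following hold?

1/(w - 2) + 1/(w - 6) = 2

w = 2.4384 or w = 6.5616

Multiply both sides by (w - 2)(w - 6):
(w - 6) + (w - 2) = 2(w - 2)(w - 6).
Expand and collect terms: 2w^2 - 18w + 32 = 0.
By the quadratic formula, w = (18 +/- sqrt(68)) / 4, so w ~= 6.5616 or w ~= 2.4384.
Neither value makes a denominator zero (w != 2, w != 6), so both are valid.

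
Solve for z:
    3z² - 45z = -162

Bring every term to one side: 3z² - 45z + 162 = 0.
Factor: 3(z - 6)(z - 9) = 0.
So z = 6 or z = 9.

z = 6 or z = 9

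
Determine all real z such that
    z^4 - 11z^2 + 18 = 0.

Let u = z^2. The equation becomes u^2 - 11u + 18 = 0.
Factor: (u - 9)(u - 2) = 0, so u = 9 or u = 2.
z^2 = 9 gives z = +/-3.
z^2 = 2 gives z = +/-sqrt(2) ~= +/-1.4142.

z = -3 or z = -1.4142 or z = 1.4142 or z = 3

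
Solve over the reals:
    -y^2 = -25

Bring every term to one side: -y^2 + 25 = 0.
Factor: -1(y + 5)(y - 5) = 0.
So y = -5 or y = 5.

y = -5 or y = 5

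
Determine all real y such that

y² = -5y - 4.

Bring every term to one side: y² + 5y + 4 = 0.
Factor: (y + 4)(y + 1) = 0.
So y = -4 or y = -1.

y = -4 or y = -1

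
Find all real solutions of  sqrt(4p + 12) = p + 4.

Square both sides: 4p + 12 = (p + 4)^2.
Expand and rearrange: p^2 + 4p + 4 = 0.
This gives the repeated root p = -2.
Check in the original equation:
  p = -2: sqrt(4) = 2, while p + 4 = 2 — valid.

p = -2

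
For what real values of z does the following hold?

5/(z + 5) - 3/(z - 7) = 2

Multiply both sides by (z + 5)(z - 7):
5(z - 7) - 3(z + 5) = 2(z + 5)(z - 7).
Expand and collect terms: 2z^2 - 6z - 20 = 0.
Factor or apply the quadratic formula: z = 5 or z = -2.
Neither value makes a denominator zero (z != -5, z != 7), so both are valid.

z = -2 or z = 5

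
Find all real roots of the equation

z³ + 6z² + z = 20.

z = -5 or z = -2.5616 or z = 1.5616

Rearrange: z³ + 6z² + z - 20 = 0.
Possible rational roots are divisors of -20. Testing z = -5 gives 0, so (z + 5) is a factor.
Divide: z³ + 6z² + z - 20 = (z + 5)(z² + z - 4).
Apply the quadratic formula to z² + z - 4 = 0: z = (-1 ± √17)/2, i.e. z ≈ 1.5616 or z ≈ -2.5616.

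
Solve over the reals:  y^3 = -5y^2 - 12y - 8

y = -1

Rearrange: y^3 + 5y^2 + 12y + 8 = 0.
Possible rational roots are divisors of 8. Testing y = -1 gives 0, so (y + 1) is a factor.
Divide: y^3 + 5y^2 + 12y + 8 = (y + 1)(y^2 + 4y + 8).
The quadratic y^2 + 4y + 8 has discriminant -16 < 0, so no further real roots.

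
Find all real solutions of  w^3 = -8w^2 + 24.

Rearrange: w^3 + 8w^2 - 24 = 0.
Possible rational roots are divisors of -24. Testing w = -2 gives 0, so (w + 2) is a factor.
Divide: w^3 + 8w^2 - 24 = (w + 2)(w^2 + 6w - 12).
Apply the quadratic formula to w^2 + 6w - 12 = 0: w = (-6 +/- sqrt(84))/2, i.e. w ~= 1.5826 or w ~= -7.5826.

w = -7.5826 or w = -2 or w = 1.5826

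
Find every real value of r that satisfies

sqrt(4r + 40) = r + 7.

r = -1

Square both sides: 4r + 40 = (r + 7)^2.
Expand and rearrange: r^2 + 10r + 9 = 0.
Solving gives r = -1 or r = -9.
Check each candidate in the original equation:
  r = -1: sqrt(36) = 6, while r + 7 = 6 — valid.
  r = -9: sqrt(4) = 2, while r + 7 = -2 — extraneous.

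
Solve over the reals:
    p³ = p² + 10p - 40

p = -4

Rearrange: p³ - p² - 10p + 40 = 0.
Possible rational roots are divisors of 40. Testing p = -4 gives 0, so (p + 4) is a factor.
Divide: p³ - p² - 10p + 40 = (p + 4)(p² - 5p + 10).
The quadratic p² - 5p + 10 has discriminant -15 < 0, so no further real roots.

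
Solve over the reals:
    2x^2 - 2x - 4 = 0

x = -1 or x = 2

Factor: 2(x - 2)(x + 1) = 0.
So x = 2 or x = -1.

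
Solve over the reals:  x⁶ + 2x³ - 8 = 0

x = -1.5874 or x = 1.2599

Let u = x³. The equation becomes u² + 2u - 8 = 0.
Factor: (u + 4)(u - 2) = 0, so u = -4 or u = 2.
x³ = -4 gives x = -∛(4) ≈ -1.5874.
x³ = 2 gives x = ∛(2) ≈ 1.2599.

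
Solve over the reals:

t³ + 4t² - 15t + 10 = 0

t = -6.5311 or t = 1 or t = 1.5311

Possible rational roots are divisors of 10. Testing t = 1 gives 0, so (t - 1) is a factor.
Divide: t³ + 4t² - 15t + 10 = (t - 1)(t² + 5t - 10).
Apply the quadratic formula to t² + 5t - 10 = 0: t = (-5 ± √65)/2, i.e. t ≈ 1.5311 or t ≈ -6.5311.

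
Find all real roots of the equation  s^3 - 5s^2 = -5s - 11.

s = -1

Rearrange: s^3 - 5s^2 + 5s + 11 = 0.
Possible rational roots are divisors of 11. Testing s = -1 gives 0, so (s + 1) is a factor.
Divide: s^3 - 5s^2 + 5s + 11 = (s + 1)(s^2 - 6s + 11).
The quadratic s^2 - 6s + 11 has discriminant -8 < 0, so no further real roots.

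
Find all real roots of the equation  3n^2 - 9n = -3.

Rearrange to standard form: 3n^2 - 9n + 3 = 0.
Discriminant: (-9)^2 - 4*3*3 = 45.
Quadratic formula: n = (9 +/- sqrt(45)) / 6.
So n = sqrt(5)/2 + 3/2 ~= 2.618 or n = 3/2 - sqrt(5)/2 ~= 0.382.

n = 0.382 or n = 2.618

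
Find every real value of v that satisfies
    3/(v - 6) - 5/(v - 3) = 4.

v = 1.9451 or v = 6.5549

Multiply both sides by (v - 6)(v - 3):
3(v - 3) - 5(v - 6) = 4(v - 6)(v - 3).
Expand and collect terms: 4v² - 34v + 51 = 0.
By the quadratic formula, v = (34 ± √340) / 8, so v ≈ 6.5549 or v ≈ 1.9451.
Neither value makes a denominator zero (v ≠ 6, v ≠ 3), so both are valid.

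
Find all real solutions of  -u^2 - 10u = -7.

Rearrange to standard form: -u^2 - 10u + 7 = 0.
Discriminant: (-10)^2 - 4*(-1)*7 = 128.
Quadratic formula: u = (10 +/- sqrt(128)) / (-2).
So u = -4*sqrt(2) - 5 ~= -10.6569 or u = -5 + 4*sqrt(2) ~= 0.6569.

u = -10.6569 or u = 0.6569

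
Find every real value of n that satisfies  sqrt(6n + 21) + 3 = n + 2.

Isolate the radical: sqrt(6n + 21) = n - 1.
Square both sides: 6n + 21 = (n - 1)^2.
Expand and rearrange: n^2 - 8n - 20 = 0.
Solving gives n = 10 or n = -2.
Check each candidate in the original equation:
  n = 10: sqrt(81) = 9, while n - 1 = 9 — valid.
  n = -2: sqrt(9) = 3, while n - 1 = -3 — extraneous.

n = 10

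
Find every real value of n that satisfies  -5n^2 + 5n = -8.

Rearrange to standard form: -5n^2 + 5n + 8 = 0.
Discriminant: (5)^2 - 4*(-5)*8 = 185.
Quadratic formula: n = (-5 +/- sqrt(185)) / (-10).
So n = 1/2 - sqrt(185)/10 ~= -0.8601 or n = 1/2 + sqrt(185)/10 ~= 1.8601.

n = -0.8601 or n = 1.8601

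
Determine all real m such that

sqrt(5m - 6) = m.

Square both sides: 5m - 6 = (m)^2.
Expand and rearrange: m^2 - 5m + 6 = 0.
Solving gives m = 3 or m = 2.
Check each candidate in the original equation:
  m = 3: sqrt(9) = 3, while m = 3 — valid.
  m = 2: sqrt(4) = 2, while m = 2 — valid.

m = 2 or m = 3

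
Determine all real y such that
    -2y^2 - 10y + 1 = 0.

y = -5.0981 or y = 0.0981

Discriminant: (-10)^2 - 4*(-2)*1 = 108.
Quadratic formula: y = (10 +/- sqrt(108)) / (-4).
So y = -3*sqrt(3)/2 - 5/2 ~= -5.0981 or y = -5/2 + 3*sqrt(3)/2 ~= 0.0981.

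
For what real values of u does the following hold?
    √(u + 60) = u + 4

Square both sides: u + 60 = (u + 4)².
Expand and rearrange: u² + 7u - 44 = 0.
Solving gives u = 4 or u = -11.
Check each candidate in the original equation:
  u = 4: √(64) = 8, while u + 4 = 8 — valid.
  u = -11: √(49) = 7, while u + 4 = -7 — extraneous.

u = 4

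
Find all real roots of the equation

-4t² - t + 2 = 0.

Discriminant: (-1)² − 4·(-4)·2 = 33.
Quadratic formula: t = (1 ± √33) / (-8).
So t = -√(33)/8 - 1/8 ≈ -0.8431 or t = -1/8 + √(33)/8 ≈ 0.5931.

t = -0.8431 or t = 0.5931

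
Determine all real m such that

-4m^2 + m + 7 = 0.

Discriminant: (1)^2 - 4*(-4)*7 = 113.
Quadratic formula: m = (-1 +/- sqrt(113)) / (-8).
So m = 1/8 - sqrt(113)/8 ~= -1.2038 or m = 1/8 + sqrt(113)/8 ~= 1.4538.

m = -1.2038 or m = 1.4538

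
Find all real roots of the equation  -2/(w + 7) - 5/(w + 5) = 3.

w = -8.3333 or w = -6

Multiply both sides by (w + 7)(w + 5):
-2(w + 5) - 5(w + 7) = 3(w + 7)(w + 5).
Expand and collect terms: 3w^2 + 43w + 150 = 0.
Factor or apply the quadratic formula: w = -6 or w = -8.3333.
Neither value makes a denominator zero (w != -7, w != -5), so both are valid.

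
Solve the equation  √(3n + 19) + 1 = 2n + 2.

Isolate the radical: √(3n + 19) = 2n + 1.
Square both sides: 3n + 19 = (2n + 1)².
Expand and rearrange: 4n² + n - 18 = 0.
Solving gives n = 2 or n = -2.25.
Check each candidate in the original equation:
  n = 2: √(25) = 5, while 2n + 1 = 5 — valid.
  n = -2.25: √(12.25) = 3.5, while 2n + 1 = -3.5 — extraneous.

n = 2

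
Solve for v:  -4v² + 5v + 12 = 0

Discriminant: (5)² − 4·(-4)·12 = 217.
Quadratic formula: v = (-5 ± √217) / (-8).
So v = 5/8 - √(217)/8 ≈ -1.2164 or v = 5/8 + √(217)/8 ≈ 2.4664.

v = -1.2164 or v = 2.4664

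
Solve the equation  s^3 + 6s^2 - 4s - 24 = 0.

s = -6 or s = -2 or s = 2

Possible rational roots are divisors of -24. Testing s = 2 gives 0, so (s - 2) is a factor.
Divide: s^3 + 6s^2 - 4s - 24 = (s - 2)(s^2 + 8s + 12).
Factor the quadratic: s = -2 or s = -6.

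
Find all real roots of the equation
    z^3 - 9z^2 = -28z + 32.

z = 4

Rearrange: z^3 - 9z^2 + 28z - 32 = 0.
Possible rational roots are divisors of -32. Testing z = 4 gives 0, so (z - 4) is a factor.
Divide: z^3 - 9z^2 + 28z - 32 = (z - 4)(z^2 - 5z + 8).
The quadratic z^2 - 5z + 8 has discriminant -7 < 0, so no further real roots.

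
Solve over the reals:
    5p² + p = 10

Rearrange to standard form: 5p² + p - 10 = 0.
Discriminant: (1)² − 4·5·(-10) = 201.
Quadratic formula: p = (-1 ± √201) / 10.
So p = -1/10 + √(201)/10 ≈ 1.3177 or p = -√(201)/10 - 1/10 ≈ -1.5177.

p = -1.5177 or p = 1.3177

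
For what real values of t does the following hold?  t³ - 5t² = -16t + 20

Rearrange: t³ - 5t² + 16t - 20 = 0.
Possible rational roots are divisors of -20. Testing t = 2 gives 0, so (t - 2) is a factor.
Divide: t³ - 5t² + 16t - 20 = (t - 2)(t² - 3t + 10).
The quadratic t² - 3t + 10 has discriminant -31 < 0, so no further real roots.

t = 2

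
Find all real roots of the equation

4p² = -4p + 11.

p = -2.2321 or p = 1.2321

Rearrange to standard form: 4p² + 4p - 11 = 0.
Discriminant: (4)² − 4·4·(-11) = 192.
Quadratic formula: p = (-4 ± √192) / 8.
So p = -1/2 + √(3) ≈ 1.2321 or p = -√(3) - 1/2 ≈ -2.2321.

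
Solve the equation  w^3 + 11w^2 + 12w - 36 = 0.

Possible rational roots are divisors of -36. Testing w = -3 gives 0, so (w + 3) is a factor.
Divide: w^3 + 11w^2 + 12w - 36 = (w + 3)(w^2 + 8w - 12).
Apply the quadratic formula to w^2 + 8w - 12 = 0: w = (-8 +/- sqrt(112))/2, i.e. w ~= 1.2915 or w ~= -9.2915.

w = -9.2915 or w = -3 or w = 1.2915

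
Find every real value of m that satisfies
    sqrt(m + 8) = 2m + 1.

m = 1

Square both sides: m + 8 = (2m + 1)^2.
Expand and rearrange: 4m^2 + 3m - 7 = 0.
Solving gives m = 1 or m = -1.75.
Check each candidate in the original equation:
  m = 1: sqrt(9) = 3, while 2m + 1 = 3 — valid.
  m = -1.75: sqrt(6.25) = 2.5, while 2m + 1 = -2.5 — extraneous.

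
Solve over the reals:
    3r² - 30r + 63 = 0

r = 3 or r = 7

Factor: 3(r - 7)(r - 3) = 0.
So r = 7 or r = 3.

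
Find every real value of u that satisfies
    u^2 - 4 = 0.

Factor: (u - 2)(u + 2) = 0.
So u = 2 or u = -2.

u = -2 or u = 2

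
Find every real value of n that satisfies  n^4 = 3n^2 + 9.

n = -2.2032 or n = 2.2032

Let u = n^2. The equation becomes u^2 - 3u - 9 = 0.
By the quadratic formula, u = 3/2 + 3*sqrt(5)/2 or u = 3/2 - 3*sqrt(5)/2.
n^2 = 3/2 + 3*sqrt(5)/2 gives n = +/-sqrt(3/2 + 3*sqrt(5)/2) ~= +/-2.2032.
n^2 = 3/2 - 3*sqrt(5)/2 < 0 has no real solution.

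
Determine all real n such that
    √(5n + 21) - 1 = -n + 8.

Isolate the radical: √(5n + 21) = -n + 9.
Square both sides: 5n + 21 = (-n + 9)².
Expand and rearrange: n² - 23n + 60 = 0.
Solving gives n = 20 or n = 3.
Check each candidate in the original equation:
  n = 20: √(121) = 11, while -n + 9 = -11 — extraneous.
  n = 3: √(36) = 6, while -n + 9 = 6 — valid.

n = 3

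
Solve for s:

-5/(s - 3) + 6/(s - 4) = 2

s = 2 or s = 5.5

Multiply both sides by (s - 3)(s - 4):
-5(s - 4) + 6(s - 3) = 2(s - 3)(s - 4).
Expand and collect terms: 2s² - 15s + 22 = 0.
Factor or apply the quadratic formula: s = 5.5 or s = 2.
Neither value makes a denominator zero (s ≠ 3, s ≠ 4), so both are valid.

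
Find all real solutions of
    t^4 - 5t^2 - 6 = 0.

Let u = t^2. The equation becomes u^2 - 5u - 6 = 0.
Factor: (u + 1)(u - 6) = 0, so u = -1 or u = 6.
t^2 = -1 < 0 has no real solution.
t^2 = 6 gives t = +/-sqrt(6) ~= +/-2.4495.

t = -2.4495 or t = 2.4495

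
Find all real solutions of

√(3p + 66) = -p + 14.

p = 5

Square both sides: 3p + 66 = (-p + 14)².
Expand and rearrange: p² - 31p + 130 = 0.
Solving gives p = 26 or p = 5.
Check each candidate in the original equation:
  p = 26: √(144) = 12, while -p + 14 = -12 — extraneous.
  p = 5: √(81) = 9, while -p + 14 = 9 — valid.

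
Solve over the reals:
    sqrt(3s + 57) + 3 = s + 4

s = 8

Isolate the radical: sqrt(3s + 57) = s + 1.
Square both sides: 3s + 57 = (s + 1)^2.
Expand and rearrange: s^2 - s - 56 = 0.
Solving gives s = 8 or s = -7.
Check each candidate in the original equation:
  s = 8: sqrt(81) = 9, while s + 1 = 9 — valid.
  s = -7: sqrt(36) = 6, while s + 1 = -6 — extraneous.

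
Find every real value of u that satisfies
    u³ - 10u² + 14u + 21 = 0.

u = -0.8875 or u = 3 or u = 7.8875

Possible rational roots are divisors of 21. Testing u = 3 gives 0, so (u - 3) is a factor.
Divide: u³ - 10u² + 14u + 21 = (u - 3)(u² - 7u - 7).
Apply the quadratic formula to u² - 7u - 7 = 0: u = (7 ± √77)/2, i.e. u ≈ 7.8875 or u ≈ -0.8875.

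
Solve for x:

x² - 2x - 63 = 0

Factor: (x + 7)(x - 9) = 0.
So x = -7 or x = 9.

x = -7 or x = 9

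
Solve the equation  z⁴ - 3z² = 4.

Let u = z². The equation becomes u² - 3u - 4 = 0.
Factor: (u - 4)(u + 1) = 0, so u = 4 or u = -1.
z² = 4 gives z = ±2.
z² = -1 < 0 has no real solution.

z = -2 or z = 2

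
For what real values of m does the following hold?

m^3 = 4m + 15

m = 3

Rearrange: m^3 - 4m - 15 = 0.
Possible rational roots are divisors of -15. Testing m = 3 gives 0, so (m - 3) is a factor.
Divide: m^3 - 4m - 15 = (m - 3)(m^2 + 3m + 5).
The quadratic m^2 + 3m + 5 has discriminant -11 < 0, so no further real roots.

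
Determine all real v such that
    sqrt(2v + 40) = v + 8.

v = -2

Square both sides: 2v + 40 = (v + 8)^2.
Expand and rearrange: v^2 + 14v + 24 = 0.
Solving gives v = -2 or v = -12.
Check each candidate in the original equation:
  v = -2: sqrt(36) = 6, while v + 8 = 6 — valid.
  v = -12: sqrt(16) = 4, while v + 8 = -4 — extraneous.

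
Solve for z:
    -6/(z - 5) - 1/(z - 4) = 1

z = -2.1623 or z = 4.1623

Multiply both sides by (z - 5)(z - 4):
-6(z - 4) - (z - 5) = (z - 5)(z - 4).
Expand and collect terms: z² - 2z - 9 = 0.
By the quadratic formula, z = (2 ± √40) / 2, so z ≈ 4.1623 or z ≈ -2.1623.
Neither value makes a denominator zero (z ≠ 5, z ≠ 4), so both are valid.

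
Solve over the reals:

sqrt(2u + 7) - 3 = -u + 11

Isolate the radical: sqrt(2u + 7) = -u + 14.
Square both sides: 2u + 7 = (-u + 14)^2.
Expand and rearrange: u^2 - 30u + 189 = 0.
Solving gives u = 21 or u = 9.
Check each candidate in the original equation:
  u = 21: sqrt(49) = 7, while -u + 14 = -7 — extraneous.
  u = 9: sqrt(25) = 5, while -u + 14 = 5 — valid.

u = 9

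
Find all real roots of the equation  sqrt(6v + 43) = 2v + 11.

Square both sides: 6v + 43 = (2v + 11)^2.
Expand and rearrange: 4v^2 + 38v + 78 = 0.
Solving gives v = -3 or v = -6.5.
Check each candidate in the original equation:
  v = -3: sqrt(25) = 5, while 2v + 11 = 5 — valid.
  v = -6.5: sqrt(4) = 2, while 2v + 11 = -2 — extraneous.

v = -3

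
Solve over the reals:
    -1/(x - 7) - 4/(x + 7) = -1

x = -3.3523 or x = 8.3523

Multiply both sides by (x - 7)(x + 7):
-(x + 7) - 4(x - 7) = -(x - 7)(x + 7).
Expand and collect terms: -x^2 + 5x + 28 = 0.
By the quadratic formula, x = (-5 +/- sqrt(137)) / -2, so x ~= -3.3523 or x ~= 8.3523.
Neither value makes a denominator zero (x != 7, x != -7), so both are valid.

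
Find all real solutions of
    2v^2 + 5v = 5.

v = -3.2656 or v = 0.7656

Rearrange to standard form: 2v^2 + 5v - 5 = 0.
Discriminant: (5)^2 - 4*2*(-5) = 65.
Quadratic formula: v = (-5 +/- sqrt(65)) / 4.
So v = -5/4 + sqrt(65)/4 ~= 0.7656 or v = -sqrt(65)/4 - 5/4 ~= -3.2656.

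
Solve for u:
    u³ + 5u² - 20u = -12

u = -7.772 or u = 0.772 or u = 2

Rearrange: u³ + 5u² - 20u + 12 = 0.
Possible rational roots are divisors of 12. Testing u = 2 gives 0, so (u - 2) is a factor.
Divide: u³ + 5u² - 20u + 12 = (u - 2)(u² + 7u - 6).
Apply the quadratic formula to u² + 7u - 6 = 0: u = (-7 ± √73)/2, i.e. u ≈ 0.772 or u ≈ -7.772.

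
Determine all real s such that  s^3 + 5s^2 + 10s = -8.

s = -2

Rearrange: s^3 + 5s^2 + 10s + 8 = 0.
Possible rational roots are divisors of 8. Testing s = -2 gives 0, so (s + 2) is a factor.
Divide: s^3 + 5s^2 + 10s + 8 = (s + 2)(s^2 + 3s + 4).
The quadratic s^2 + 3s + 4 has discriminant -7 < 0, so no further real roots.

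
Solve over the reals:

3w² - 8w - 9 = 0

w = -0.8525 or w = 3.5191

Discriminant: (-8)² − 4·3·(-9) = 172.
Quadratic formula: w = (8 ± √172) / 6.
So w = 4/3 + √(43)/3 ≈ 3.5191 or w = 4/3 - √(43)/3 ≈ -0.8525.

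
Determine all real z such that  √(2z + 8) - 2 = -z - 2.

Isolate the radical: √(2z + 8) = -z.
Square both sides: 2z + 8 = (-z)².
Expand and rearrange: z² - 2z - 8 = 0.
Solving gives z = 4 or z = -2.
Check each candidate in the original equation:
  z = 4: √(16) = 4, while -z = -4 — extraneous.
  z = -2: √(4) = 2, while -z = 2 — valid.

z = -2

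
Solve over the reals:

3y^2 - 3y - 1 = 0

y = -0.2638 or y = 1.2638

Discriminant: (-3)^2 - 4*3*(-1) = 21.
Quadratic formula: y = (3 +/- sqrt(21)) / 6.
So y = 1/2 + sqrt(21)/6 ~= 1.2638 or y = 1/2 - sqrt(21)/6 ~= -0.2638.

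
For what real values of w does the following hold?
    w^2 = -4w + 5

w = -5 or w = 1

Bring every term to one side: w^2 + 4w - 5 = 0.
Factor: (w + 5)(w - 1) = 0.
So w = -5 or w = 1.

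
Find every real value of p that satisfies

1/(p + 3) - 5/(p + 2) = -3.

Multiply both sides by (p + 3)(p + 2):
(p + 2) - 5(p + 3) = -3(p + 3)(p + 2).
Expand and collect terms: -3p² - 11p - 5 = 0.
By the quadratic formula, p = (11 ± √61) / -6, so p ≈ -3.135 or p ≈ -0.5316.
Neither value makes a denominator zero (p ≠ -3, p ≠ -2), so both are valid.

p = -3.135 or p = -0.5316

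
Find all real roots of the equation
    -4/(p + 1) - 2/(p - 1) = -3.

p = -0.1547 or p = 2.1547

Multiply both sides by (p + 1)(p - 1):
-4(p - 1) - 2(p + 1) = -3(p + 1)(p - 1).
Expand and collect terms: -3p^2 + 6p + 1 = 0.
By the quadratic formula, p = (-6 +/- sqrt(48)) / -6, so p ~= -0.1547 or p ~= 2.1547.
Neither value makes a denominator zero (p != -1, p != 1), so both are valid.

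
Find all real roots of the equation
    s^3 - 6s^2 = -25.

s = -1.7913 or s = 2.7913 or s = 5

Rearrange: s^3 - 6s^2 + 25 = 0.
Possible rational roots are divisors of 25. Testing s = 5 gives 0, so (s - 5) is a factor.
Divide: s^3 - 6s^2 + 25 = (s - 5)(s^2 - s - 5).
Apply the quadratic formula to s^2 - s - 5 = 0: s = (1 +/- sqrt(21))/2, i.e. s ~= 2.7913 or s ~= -1.7913.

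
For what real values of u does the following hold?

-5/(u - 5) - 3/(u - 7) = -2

u = 6 or u = 10

Multiply both sides by (u - 5)(u - 7):
-5(u - 7) - 3(u - 5) = -2(u - 5)(u - 7).
Expand and collect terms: -2u^2 + 32u - 120 = 0.
Factor or apply the quadratic formula: u = 6 or u = 10.
Neither value makes a denominator zero (u != 5, u != 7), so both are valid.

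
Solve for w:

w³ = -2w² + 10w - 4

Rearrange: w³ + 2w² - 10w + 4 = 0.
Possible rational roots are divisors of 4. Testing w = 2 gives 0, so (w - 2) is a factor.
Divide: w³ + 2w² - 10w + 4 = (w - 2)(w² + 4w - 2).
Apply the quadratic formula to w² + 4w - 2 = 0: w = (-4 ± √24)/2, i.e. w ≈ 0.4495 or w ≈ -4.4495.

w = -4.4495 or w = 0.4495 or w = 2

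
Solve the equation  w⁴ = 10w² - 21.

Let u = w². The equation becomes u² - 10u + 21 = 0.
Factor: (u - 3)(u - 7) = 0, so u = 3 or u = 7.
w² = 3 gives w = ±√(3) ≈ ±1.7321.
w² = 7 gives w = ±√(7) ≈ ±2.6458.

w = -2.6458 or w = -1.7321 or w = 1.7321 or w = 2.6458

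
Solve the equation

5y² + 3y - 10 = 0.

y = -1.7457 or y = 1.1457

Discriminant: (3)² − 4·5·(-10) = 209.
Quadratic formula: y = (-3 ± √209) / 10.
So y = -3/10 + √(209)/10 ≈ 1.1457 or y = -√(209)/10 - 3/10 ≈ -1.7457.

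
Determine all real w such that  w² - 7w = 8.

w = -1 or w = 8

Bring every term to one side: w² - 7w - 8 = 0.
Factor: (w - 8)(w + 1) = 0.
So w = 8 or w = -1.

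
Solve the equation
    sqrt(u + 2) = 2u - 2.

Square both sides: u + 2 = (2u - 2)^2.
Expand and rearrange: 4u^2 - 9u + 2 = 0.
Solving gives u = 2 or u = 0.25.
Check each candidate in the original equation:
  u = 2: sqrt(4) = 2, while 2u - 2 = 2 — valid.
  u = 0.25: sqrt(2.25) = 1.5, while 2u - 2 = -1.5 — extraneous.

u = 2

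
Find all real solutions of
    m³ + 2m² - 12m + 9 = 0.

Possible rational roots are divisors of 9. Testing m = 1 gives 0, so (m - 1) is a factor.
Divide: m³ + 2m² - 12m + 9 = (m - 1)(m² + 3m - 9).
Apply the quadratic formula to m² + 3m - 9 = 0: m = (-3 ± √45)/2, i.e. m ≈ 1.8541 or m ≈ -4.8541.

m = -4.8541 or m = 1 or m = 1.8541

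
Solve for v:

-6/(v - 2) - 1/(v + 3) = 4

v = -3.3475 or v = 0.5975

Multiply both sides by (v - 2)(v + 3):
-6(v + 3) - (v - 2) = 4(v - 2)(v + 3).
Expand and collect terms: 4v² + 11v - 8 = 0.
By the quadratic formula, v = (-11 ± √249) / 8, so v ≈ 0.5975 or v ≈ -3.3475.
Neither value makes a denominator zero (v ≠ 2, v ≠ -3), so both are valid.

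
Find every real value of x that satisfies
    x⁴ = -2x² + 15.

x = -1.7321 or x = 1.7321

Let u = x². The equation becomes u² + 2u - 15 = 0.
Factor: (u + 5)(u - 3) = 0, so u = -5 or u = 3.
x² = -5 < 0 has no real solution.
x² = 3 gives x = ±√(3) ≈ ±1.7321.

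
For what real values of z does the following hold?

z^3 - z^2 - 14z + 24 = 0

Possible rational roots are divisors of 24. Testing z = 3 gives 0, so (z - 3) is a factor.
Divide: z^3 - z^2 - 14z + 24 = (z - 3)(z^2 + 2z - 8).
Factor the quadratic: z = 2 or z = -4.

z = -4 or z = 2 or z = 3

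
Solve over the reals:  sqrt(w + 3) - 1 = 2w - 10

Isolate the radical: sqrt(w + 3) = 2w - 9.
Square both sides: w + 3 = (2w - 9)^2.
Expand and rearrange: 4w^2 - 37w + 78 = 0.
Solving gives w = 6 or w = 3.25.
Check each candidate in the original equation:
  w = 6: sqrt(9) = 3, while 2w - 9 = 3 — valid.
  w = 3.25: sqrt(6.25) = 2.5, while 2w - 9 = -2.5 — extraneous.

w = 6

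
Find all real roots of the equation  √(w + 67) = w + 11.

w = -3

Square both sides: w + 67 = (w + 11)².
Expand and rearrange: w² + 21w + 54 = 0.
Solving gives w = -3 or w = -18.
Check each candidate in the original equation:
  w = -3: √(64) = 8, while w + 11 = 8 — valid.
  w = -18: √(49) = 7, while w + 11 = -7 — extraneous.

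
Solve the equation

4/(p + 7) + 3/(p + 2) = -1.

Multiply both sides by (p + 7)(p + 2):
4(p + 2) + 3(p + 7) = -(p + 7)(p + 2).
Expand and collect terms: -p^2 - 16p - 43 = 0.
By the quadratic formula, p = (16 +/- sqrt(84)) / -2, so p ~= -12.5826 or p ~= -3.4174.
Neither value makes a denominator zero (p != -7, p != -2), so both are valid.

p = -12.5826 or p = -3.4174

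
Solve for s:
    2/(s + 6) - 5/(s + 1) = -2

Multiply both sides by (s + 6)(s + 1):
2(s + 1) - 5(s + 6) = -2(s + 6)(s + 1).
Expand and collect terms: -2s² - 11s + 16 = 0.
By the quadratic formula, s = (11 ± √249) / -4, so s ≈ -6.6949 or s ≈ 1.1949.
Neither value makes a denominator zero (s ≠ -6, s ≠ -1), so both are valid.

s = -6.6949 or s = 1.1949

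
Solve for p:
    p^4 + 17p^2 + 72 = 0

Let u = p^2. The equation becomes u^2 + 17u + 72 = 0.
Factor: (u + 9)(u + 8) = 0, so u = -9 or u = -8.
p^2 = -9 < 0 has no real solution.
p^2 = -8 < 0 has no real solution.

No real solutions.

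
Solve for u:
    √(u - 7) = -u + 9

Square both sides: u - 7 = (-u + 9)².
Expand and rearrange: u² - 19u + 88 = 0.
Solving gives u = 11 or u = 8.
Check each candidate in the original equation:
  u = 11: √(4) = 2, while -u + 9 = -2 — extraneous.
  u = 8: √(1) = 1, while -u + 9 = 1 — valid.

u = 8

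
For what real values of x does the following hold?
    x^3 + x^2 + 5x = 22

x = 2

Rearrange: x^3 + x^2 + 5x - 22 = 0.
Possible rational roots are divisors of -22. Testing x = 2 gives 0, so (x - 2) is a factor.
Divide: x^3 + x^2 + 5x - 22 = (x - 2)(x^2 + 3x + 11).
The quadratic x^2 + 3x + 11 has discriminant -35 < 0, so no further real roots.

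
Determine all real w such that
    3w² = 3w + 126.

Bring every term to one side: 3w² - 3w - 126 = 0.
Factor: 3(w + 6)(w - 7) = 0.
So w = -6 or w = 7.

w = -6 or w = 7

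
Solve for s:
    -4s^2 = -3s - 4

s = -0.693 or s = 1.443

Rearrange to standard form: -4s^2 + 3s + 4 = 0.
Discriminant: (3)^2 - 4*(-4)*4 = 73.
Quadratic formula: s = (-3 +/- sqrt(73)) / (-8).
So s = 3/8 - sqrt(73)/8 ~= -0.693 or s = 3/8 + sqrt(73)/8 ~= 1.443.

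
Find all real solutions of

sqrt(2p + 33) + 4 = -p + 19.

Isolate the radical: sqrt(2p + 33) = -p + 15.
Square both sides: 2p + 33 = (-p + 15)^2.
Expand and rearrange: p^2 - 32p + 192 = 0.
Solving gives p = 24 or p = 8.
Check each candidate in the original equation:
  p = 24: sqrt(81) = 9, while -p + 15 = -9 — extraneous.
  p = 8: sqrt(49) = 7, while -p + 15 = 7 — valid.

p = 8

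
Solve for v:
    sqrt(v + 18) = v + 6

Square both sides: v + 18 = (v + 6)^2.
Expand and rearrange: v^2 + 11v + 18 = 0.
Solving gives v = -2 or v = -9.
Check each candidate in the original equation:
  v = -2: sqrt(16) = 4, while v + 6 = 4 — valid.
  v = -9: sqrt(9) = 3, while v + 6 = -3 — extraneous.

v = -2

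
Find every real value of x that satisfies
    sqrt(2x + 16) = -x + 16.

Square both sides: 2x + 16 = (-x + 16)^2.
Expand and rearrange: x^2 - 34x + 240 = 0.
Solving gives x = 24 or x = 10.
Check each candidate in the original equation:
  x = 24: sqrt(64) = 8, while -x + 16 = -8 — extraneous.
  x = 10: sqrt(36) = 6, while -x + 16 = 6 — valid.

x = 10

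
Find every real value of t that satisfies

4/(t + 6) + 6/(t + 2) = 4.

Multiply both sides by (t + 6)(t + 2):
4(t + 2) + 6(t + 6) = 4(t + 6)(t + 2).
Expand and collect terms: 4t^2 + 22t + 4 = 0.
By the quadratic formula, t = (-22 +/- sqrt(420)) / 8, so t ~= -0.1883 or t ~= -5.3117.
Neither value makes a denominator zero (t != -6, t != -2), so both are valid.

t = -5.3117 or t = -0.1883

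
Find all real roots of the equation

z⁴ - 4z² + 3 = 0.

Let u = z². The equation becomes u² - 4u + 3 = 0.
Factor: (u - 3)(u - 1) = 0, so u = 3 or u = 1.
z² = 3 gives z = ±√(3) ≈ ±1.7321.
z² = 1 gives z = ±1.

z = -1.7321 or z = -1 or z = 1 or z = 1.7321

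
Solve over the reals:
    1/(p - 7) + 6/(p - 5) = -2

Multiply both sides by (p - 7)(p - 5):
(p - 5) + 6(p - 7) = -2(p - 7)(p - 5).
Expand and collect terms: -2p² + 17p - 23 = 0.
By the quadratic formula, p = (-17 ± √105) / -4, so p ≈ 1.6883 or p ≈ 6.8117.
Neither value makes a denominator zero (p ≠ 7, p ≠ 5), so both are valid.

p = 1.6883 or p = 6.8117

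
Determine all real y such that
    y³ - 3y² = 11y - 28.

Rearrange: y³ - 3y² - 11y + 28 = 0.
Possible rational roots are divisors of 28. Testing y = 4 gives 0, so (y - 4) is a factor.
Divide: y³ - 3y² - 11y + 28 = (y - 4)(y² + y - 7).
Apply the quadratic formula to y² + y - 7 = 0: y = (-1 ± √29)/2, i.e. y ≈ 2.1926 or y ≈ -3.1926.

y = -3.1926 or y = 2.1926 or y = 4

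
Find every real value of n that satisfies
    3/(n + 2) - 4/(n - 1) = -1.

n = -3.6056 or n = 3.6056

Multiply both sides by (n + 2)(n - 1):
3(n - 1) - 4(n + 2) = -(n + 2)(n - 1).
Expand and collect terms: -n^2 + 13 = 0.
By the quadratic formula, n = (0 +/- sqrt(52)) / -2, so n ~= -3.6056 or n ~= 3.6056.
Neither value makes a denominator zero (n != -2, n != 1), so both are valid.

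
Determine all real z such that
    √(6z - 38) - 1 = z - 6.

z = 7 or z = 9

Isolate the radical: √(6z - 38) = z - 5.
Square both sides: 6z - 38 = (z - 5)².
Expand and rearrange: z² - 16z + 63 = 0.
Solving gives z = 9 or z = 7.
Check each candidate in the original equation:
  z = 9: √(16) = 4, while z - 5 = 4 — valid.
  z = 7: √(4) = 2, while z - 5 = 2 — valid.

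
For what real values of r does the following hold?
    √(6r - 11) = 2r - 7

r = 6

Square both sides: 6r - 11 = (2r - 7)².
Expand and rearrange: 4r² - 34r + 60 = 0.
Solving gives r = 6 or r = 2.5.
Check each candidate in the original equation:
  r = 6: √(25) = 5, while 2r - 7 = 5 — valid.
  r = 2.5: √(4) = 2, while 2r - 7 = -2 — extraneous.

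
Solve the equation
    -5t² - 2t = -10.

Rearrange to standard form: -5t² - 2t + 10 = 0.
Discriminant: (-2)² − 4·(-5)·10 = 204.
Quadratic formula: t = (2 ± √204) / (-10).
So t = -√(51)/5 - 1/5 ≈ -1.6283 or t = -1/5 + √(51)/5 ≈ 1.2283.

t = -1.6283 or t = 1.2283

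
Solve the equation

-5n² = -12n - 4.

Rearrange to standard form: -5n² + 12n + 4 = 0.
Discriminant: (12)² − 4·(-5)·4 = 224.
Quadratic formula: n = (-12 ± √224) / (-10).
So n = 6/5 - 2·√(14)/5 ≈ -0.2967 or n = 6/5 + 2·√(14)/5 ≈ 2.6967.

n = -0.2967 or n = 2.6967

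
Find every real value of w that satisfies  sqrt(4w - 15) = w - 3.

Square both sides: 4w - 15 = (w - 3)^2.
Expand and rearrange: w^2 - 10w + 24 = 0.
Solving gives w = 6 or w = 4.
Check each candidate in the original equation:
  w = 6: sqrt(9) = 3, while w - 3 = 3 — valid.
  w = 4: sqrt(1) = 1, while w - 3 = 1 — valid.

w = 4 or w = 6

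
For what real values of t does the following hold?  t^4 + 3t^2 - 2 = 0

t = -0.7494 or t = 0.7494

Let u = t^2. The equation becomes u^2 + 3u - 2 = 0.
By the quadratic formula, u = -3/2 + sqrt(17)/2 or u = -sqrt(17)/2 - 3/2.
t^2 = -3/2 + sqrt(17)/2 gives t = +/-sqrt(-3/2 + sqrt(17)/2) ~= +/-0.7494.
t^2 = -sqrt(17)/2 - 3/2 < 0 has no real solution.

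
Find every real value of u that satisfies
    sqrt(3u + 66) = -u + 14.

u = 5

Square both sides: 3u + 66 = (-u + 14)^2.
Expand and rearrange: u^2 - 31u + 130 = 0.
Solving gives u = 26 or u = 5.
Check each candidate in the original equation:
  u = 26: sqrt(144) = 12, while -u + 14 = -12 — extraneous.
  u = 5: sqrt(81) = 9, while -u + 14 = 9 — valid.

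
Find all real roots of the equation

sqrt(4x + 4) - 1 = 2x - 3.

Isolate the radical: sqrt(4x + 4) = 2x - 2.
Square both sides: 4x + 4 = (2x - 2)^2.
Expand and rearrange: 4x^2 - 12x = 0.
Solving gives x = 3 or x = 0.
Check each candidate in the original equation:
  x = 3: sqrt(16) = 4, while 2x - 2 = 4 — valid.
  x = 0: sqrt(4) = 2, while 2x - 2 = -2 — extraneous.

x = 3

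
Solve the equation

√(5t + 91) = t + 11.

Square both sides: 5t + 91 = (t + 11)².
Expand and rearrange: t² + 17t + 30 = 0.
Solving gives t = -2 or t = -15.
Check each candidate in the original equation:
  t = -2: √(81) = 9, while t + 11 = 9 — valid.
  t = -15: √(16) = 4, while t + 11 = -4 — extraneous.

t = -2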